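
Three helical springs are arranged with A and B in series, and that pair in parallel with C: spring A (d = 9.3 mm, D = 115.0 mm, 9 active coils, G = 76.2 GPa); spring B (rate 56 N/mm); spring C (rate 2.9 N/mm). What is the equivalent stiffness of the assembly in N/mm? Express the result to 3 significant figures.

k_A = Gd⁴/(8D³N_a) = (76.2×10³)(9.3⁴)/(8·115.0³·9) = 5.2055 N/mm
Springs A,B series: k_AB = 1/(1/5.2055+1/56) = 4.7628 N/mm; parallel with C: k_eq = 4.7628+2.9 = 7.6628 N/mm

7.66 N/mm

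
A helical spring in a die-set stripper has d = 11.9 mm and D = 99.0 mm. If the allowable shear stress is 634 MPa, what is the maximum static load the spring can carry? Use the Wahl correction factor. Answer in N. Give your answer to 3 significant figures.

C = D/d = 99.0/11.9 = 8.3193
K_W = (4C−1)/(4C−4) + 0.615/C = 32.277/29.277 + 0.0739 = 1.1764
τ_max = K·8FD/(πd³) → F_max = τ_allow·πd³/(8DK)
F_max = 634·π·11.9³/(8·99.0·1.1764) = 3.3564e+06/931.7 = 3602.5 N

3600 N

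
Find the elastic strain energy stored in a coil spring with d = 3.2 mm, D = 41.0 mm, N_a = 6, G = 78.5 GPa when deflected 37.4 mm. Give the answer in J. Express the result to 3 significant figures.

k = Gd⁴/(8D³N_a) = (78.5×10³)(3.2⁴)/(8·41.0³·6) = 2.4882 N/mm
U = ½kδ² = 0.5 × 2.4882 × 37.4² = 1740.2 N·mm = 1.7402 J

1.74 J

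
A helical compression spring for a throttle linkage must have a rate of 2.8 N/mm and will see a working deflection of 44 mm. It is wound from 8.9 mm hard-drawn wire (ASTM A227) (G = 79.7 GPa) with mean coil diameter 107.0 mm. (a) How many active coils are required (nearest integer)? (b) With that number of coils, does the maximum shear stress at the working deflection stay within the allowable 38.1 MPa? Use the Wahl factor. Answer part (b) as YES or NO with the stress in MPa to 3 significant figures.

N_a = Gd⁴/(8D³k) = (79.7×10³)(8.9⁴)/(8·107.0³·2.8) = 18.22 → N_a = 18
Actual rate k = Gd⁴/(8D³·18) = 2.8347 N/mm
Working load F = kδ = 2.8347·44 = 124.73 N
C = 107.0/8.9 = 12.0225; K_W = (4C−1)/(4C−4)+0.615/C = 1.1192
τ_max = K_W·8FD/(πd³) = 1.1192·48.207 = 53.953 MPa
τ_max > 38.1 MPa → exceeds allowable

(a) 18 coils; (b) NO, τ_max = 54.0 MPa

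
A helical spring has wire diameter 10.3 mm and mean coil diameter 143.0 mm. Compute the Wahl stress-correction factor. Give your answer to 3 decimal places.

1.103

C = D/d = 143.0/10.3 = 13.8835
K_W = (4C−1)/(4C−4) + 0.615/C = 54.534/51.534 + 0.0443 = 1.1025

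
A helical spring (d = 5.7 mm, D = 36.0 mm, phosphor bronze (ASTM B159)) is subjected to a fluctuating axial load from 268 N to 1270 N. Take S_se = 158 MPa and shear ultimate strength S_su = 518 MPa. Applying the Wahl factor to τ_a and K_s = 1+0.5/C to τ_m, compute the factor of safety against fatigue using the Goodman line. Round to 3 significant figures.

0.365

C = D/d = 36.0/5.7 = 6.3158; K_W = (4C−1)/(4C−4)+0.615/C = 1.2385; K_s = 1+0.5/C = 1.0792
F_a = (F_max−F_min)/2 = 501 N; F_m = (F_max+F_min)/2 = 769 N
τ_a = K_W·8F_aD/(πd³) = 1.2385 × 248 = 307.14 MPa
τ_m = K_s·8F_mD/(πd³) = 1.0792 × 380.67 = 410.8 MPa
Goodman: 1/n_f = τ_a/S_se + τ_m/S_su = 307.14/158 + 410.8/518 = 1.94394 + 0.79305 = 2.737
n_f = 1/2.737 = 0.3654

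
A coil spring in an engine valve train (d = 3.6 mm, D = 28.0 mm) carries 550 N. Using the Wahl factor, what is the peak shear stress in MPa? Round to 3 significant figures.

Spring index C = D/d = 28.0/3.6 = 7.7778
K_W = (4C−1)/(4C−4) + 0.615/C = 30.111/27.111 + 0.0791 = 1.1897
τ₀ = 8FD/(πd³) = 8·550·28.0/(π·3.6³) = 123200/146.57 = 840.53 MPa
τ_max = K·τ₀ = 1.1897 × 840.53 = 1000 MPa

1000 MPa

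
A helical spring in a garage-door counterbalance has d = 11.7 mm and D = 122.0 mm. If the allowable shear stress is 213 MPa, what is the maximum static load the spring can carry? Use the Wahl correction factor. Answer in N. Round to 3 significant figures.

C = D/d = 122.0/11.7 = 10.4274
K_W = (4C−1)/(4C−4) + 0.615/C = 40.709/37.709 + 0.0590 = 1.1385
τ_max = K·8FD/(πd³) → F_max = τ_allow·πd³/(8DK)
F_max = 213·π·11.7³/(8·122.0·1.1385) = 1.0717e+06/1111.2 = 964.47 N

964 N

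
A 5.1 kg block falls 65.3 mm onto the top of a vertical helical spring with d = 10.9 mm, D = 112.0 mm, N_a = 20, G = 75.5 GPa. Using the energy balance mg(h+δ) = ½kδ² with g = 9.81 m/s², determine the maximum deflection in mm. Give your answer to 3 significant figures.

49.1 mm

k = Gd⁴/(8D³N_a) = (75.5×10³)(10.9⁴)/(8·112.0³·20) = 4.7411 N/mm
W = mg = 5.1 × 9.81 = 50.031 N
½kδ² − Wδ − Wh = 0 → δ = (W + √(W² + 2kWh))/k
δ = (50.031 + √(2503.1 + 30978.6))/4.7411 = (50.031 + 182.98)/4.7411 = 49.147 mm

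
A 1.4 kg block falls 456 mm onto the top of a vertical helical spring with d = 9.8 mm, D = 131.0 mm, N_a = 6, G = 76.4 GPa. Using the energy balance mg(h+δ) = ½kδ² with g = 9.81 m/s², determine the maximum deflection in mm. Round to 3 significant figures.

k = Gd⁴/(8D³N_a) = (76.4×10³)(9.8⁴)/(8·131.0³·6) = 6.5304 N/mm
W = mg = 1.4 × 9.81 = 13.734 N
½kδ² − Wδ − Wh = 0 → δ = (W + √(W² + 2kWh))/k
δ = (13.734 + √(188.62 + 81796.4))/6.5304 = (13.734 + 286.33)/6.5304 = 45.949 mm

45.9 mm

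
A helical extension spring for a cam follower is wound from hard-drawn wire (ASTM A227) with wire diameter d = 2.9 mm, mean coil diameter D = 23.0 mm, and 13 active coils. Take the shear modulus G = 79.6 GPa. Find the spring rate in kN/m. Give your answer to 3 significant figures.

4.45 kN/m

k = Gd⁴/(8D³N_a) = (79.6×10³ × 2.9⁴) / (8 × 23.0³ × 13)
  = 5.62996e+06 / 1.26537e+06 = 4.4493 N/mm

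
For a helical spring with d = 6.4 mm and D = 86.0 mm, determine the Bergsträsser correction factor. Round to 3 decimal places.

C = D/d = 86.0/6.4 = 13.4375
K_B = (4C+2)/(4C−3) = 55.750/50.750 = 1.0985

1.099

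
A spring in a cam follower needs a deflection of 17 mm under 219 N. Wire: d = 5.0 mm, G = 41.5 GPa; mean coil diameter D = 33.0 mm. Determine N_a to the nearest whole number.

Required rate k = F/δ = 219/17 = 12.882 N/mm
N_a = Gd⁴/(8D³k) = (41.5×10³ × 5.0⁴)/(8 × 33.0³ × 12.882)
    = 2.59375e+07 / 3.70362e+06 = 7.003 → 7 coils

7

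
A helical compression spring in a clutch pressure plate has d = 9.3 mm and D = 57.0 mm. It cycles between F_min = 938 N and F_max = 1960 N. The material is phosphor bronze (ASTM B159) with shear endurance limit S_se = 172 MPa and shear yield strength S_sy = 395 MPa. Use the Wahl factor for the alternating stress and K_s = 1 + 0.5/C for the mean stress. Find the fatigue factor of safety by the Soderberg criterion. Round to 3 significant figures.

C = D/d = 57.0/9.3 = 6.1290; K_W = (4C−1)/(4C−4)+0.615/C = 1.2466; K_s = 1+0.5/C = 1.0816
F_a = (F_max−F_min)/2 = 511 N; F_m = (F_max+F_min)/2 = 1449 N
τ_a = K_W·8F_aD/(πd³) = 1.2466 × 92.212 = 114.95 MPa
τ_m = K_s·8F_mD/(πd³) = 1.0816 × 261.48 = 282.81 MPa
Soderberg: 1/n_f = τ_a/S_se + τ_m/S_sy = 114.95/172 + 282.81/395 = 0.66831 + 0.71597 = 1.3843
n_f = 1/1.3843 = 0.7224

0.722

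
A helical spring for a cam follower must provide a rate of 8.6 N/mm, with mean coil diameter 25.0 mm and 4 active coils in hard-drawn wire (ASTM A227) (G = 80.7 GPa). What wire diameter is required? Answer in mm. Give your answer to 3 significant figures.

2.70 mm

d = (8D³N_a·k / G)^(1/4) = (8·25.0³·4·8.6 / (80.7×10³))^0.25
  = (53.284)^0.25 = 2.7018 mm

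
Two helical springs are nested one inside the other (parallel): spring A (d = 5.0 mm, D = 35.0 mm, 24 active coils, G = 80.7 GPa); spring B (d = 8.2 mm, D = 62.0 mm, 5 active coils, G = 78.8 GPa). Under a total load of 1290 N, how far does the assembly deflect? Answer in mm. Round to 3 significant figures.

29.7 mm

k_A = Gd⁴/(8D³N_a) = (80.7×10³)(5.0⁴)/(8·35.0³·24) = 6.127 N/mm
k_B = Gd⁴/(8D³N_a) = (78.8×10³)(8.2⁴)/(8·62.0³·5) = 37.372 N/mm
Parallel: k_eq = 6.127 + 37.372 = 43.499 N/mm
δ = F/k_eq = 1290/43.499 = 29.656 mm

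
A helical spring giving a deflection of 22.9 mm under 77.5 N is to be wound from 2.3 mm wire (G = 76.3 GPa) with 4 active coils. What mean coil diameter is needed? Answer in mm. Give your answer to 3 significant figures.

27.0 mm

Required rate k = F/δ = 77.5/22.9 = 3.3843 N/mm
D = (Gd⁴/(8N_a·k))^(1/3) = (76.3×10³·2.3⁴/(8·4·3.3843))^(1/3)
  = (19716)^(1/3) = 27.0151 mm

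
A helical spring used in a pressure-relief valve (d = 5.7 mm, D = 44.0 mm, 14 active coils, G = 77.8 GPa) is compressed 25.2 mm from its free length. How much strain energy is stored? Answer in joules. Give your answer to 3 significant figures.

2.73 J

k = Gd⁴/(8D³N_a) = (77.8×10³)(5.7⁴)/(8·44.0³·14) = 8.608 N/mm
U = ½kδ² = 0.5 × 8.608 × 25.2² = 2733.2 N·mm = 2.7332 J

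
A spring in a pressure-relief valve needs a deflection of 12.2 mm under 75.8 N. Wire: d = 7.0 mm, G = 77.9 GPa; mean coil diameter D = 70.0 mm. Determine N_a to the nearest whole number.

Required rate k = F/δ = 75.8/12.2 = 6.2131 N/mm
N_a = Gd⁴/(8D³k) = (77.9×10³ × 7.0⁴)/(8 × 70.0³ × 6.2131)
    = 1.87038e+08 / 1.70488e+07 = 10.97 → 11 coils

11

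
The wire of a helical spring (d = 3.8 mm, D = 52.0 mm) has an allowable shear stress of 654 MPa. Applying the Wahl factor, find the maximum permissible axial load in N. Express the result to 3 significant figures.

245 N

C = D/d = 52.0/3.8 = 13.6842
K_W = (4C−1)/(4C−4) + 0.615/C = 53.737/50.737 + 0.0449 = 1.1041
τ_max = K·8FD/(πd³) → F_max = τ_allow·πd³/(8DK)
F_max = 654·π·3.8³/(8·52.0·1.1041) = 1.1274e+05/459.29 = 245.46 N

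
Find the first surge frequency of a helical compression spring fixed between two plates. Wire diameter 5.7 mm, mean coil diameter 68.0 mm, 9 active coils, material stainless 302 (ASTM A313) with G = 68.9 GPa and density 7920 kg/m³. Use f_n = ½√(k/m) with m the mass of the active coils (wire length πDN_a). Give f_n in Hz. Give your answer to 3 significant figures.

k = Gd⁴/(8D³N_a) = (68.9×10³)(5.7⁴)/(8·68.0³·9) = 3.2126 N/mm = 3212.6 N/m
Wire length L = πDN_a = π·68.0·9 = 1922.7 mm
m = ρ·(πd²/4)·L = 7920 × 25.518×10⁻⁶ m² × 1.9227 m = 0.38857 kg
f_n = ½√(k/m) = 0.5·√(3212.6/0.38857) = 0.5·√(8267.9) = 45.464 Hz

45.5 Hz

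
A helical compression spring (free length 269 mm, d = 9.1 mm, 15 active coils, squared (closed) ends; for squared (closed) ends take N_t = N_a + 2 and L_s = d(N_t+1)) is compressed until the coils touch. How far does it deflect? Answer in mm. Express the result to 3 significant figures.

N_t = 17; L_s = 9.1·18 = 163.8 mm
δ_solid = L₀ − L_s = 269 − 163.8 = 105.2 mm

105 mm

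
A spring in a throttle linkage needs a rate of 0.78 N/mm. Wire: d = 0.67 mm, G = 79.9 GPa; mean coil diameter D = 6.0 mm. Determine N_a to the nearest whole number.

12

N_a = Gd⁴/(8D³k) = (79.9×10³ × 0.67⁴)/(8 × 6.0³ × 0.78)
    = 16100.7 / 1347.84 = 11.95 → 12 coils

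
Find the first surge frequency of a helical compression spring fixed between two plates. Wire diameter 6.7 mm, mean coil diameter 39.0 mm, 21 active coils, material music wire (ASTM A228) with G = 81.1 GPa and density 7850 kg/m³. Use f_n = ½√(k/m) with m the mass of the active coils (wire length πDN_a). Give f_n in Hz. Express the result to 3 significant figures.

75.9 Hz

k = Gd⁴/(8D³N_a) = (81.1×10³)(6.7⁴)/(8·39.0³·21) = 16.399 N/mm = 16399 N/m
Wire length L = πDN_a = π·39.0·21 = 2573 mm
m = ρ·(πd²/4)·L = 7850 × 35.257×10⁻⁶ m² × 2.573 m = 0.7121 kg
f_n = ½√(k/m) = 0.5·√(16399/0.7121) = 0.5·√(23029) = 75.876 Hz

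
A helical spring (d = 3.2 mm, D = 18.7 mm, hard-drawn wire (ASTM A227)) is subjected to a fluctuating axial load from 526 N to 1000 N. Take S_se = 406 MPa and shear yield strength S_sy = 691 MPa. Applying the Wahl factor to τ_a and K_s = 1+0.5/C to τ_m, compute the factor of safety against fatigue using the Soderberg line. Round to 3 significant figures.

C = D/d = 18.7/3.2 = 5.8437; K_W = (4C−1)/(4C−4)+0.615/C = 1.2601; K_s = 1+0.5/C = 1.0856
F_a = (F_max−F_min)/2 = 237 N; F_m = (F_max+F_min)/2 = 763 N
τ_a = K_W·8F_aD/(πd³) = 1.2601 × 344.41 = 433.99 MPa
τ_m = K_s·8F_mD/(πd³) = 1.0856 × 1108.8 = 1203.7 MPa
Soderberg: 1/n_f = τ_a/S_se + τ_m/S_sy = 433.99/406 + 1203.7/691 = 1.06894 + 1.74194 = 2.8109
n_f = 1/2.8109 = 0.3558

0.356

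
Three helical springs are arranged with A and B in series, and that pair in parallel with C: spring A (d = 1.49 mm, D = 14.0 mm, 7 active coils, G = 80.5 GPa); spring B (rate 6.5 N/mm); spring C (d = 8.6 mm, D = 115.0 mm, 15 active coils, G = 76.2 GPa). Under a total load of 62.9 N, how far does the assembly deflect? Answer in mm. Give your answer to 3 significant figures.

15.2 mm

k_A = Gd⁴/(8D³N_a) = (80.5×10³)(1.49⁴)/(8·14.0³·7) = 2.5821 N/mm
k_C = Gd⁴/(8D³N_a) = (76.2×10³)(8.6⁴)/(8·115.0³·15) = 2.2839 N/mm
Springs A,B series: k_AB = 1/(1/2.5821+1/6.5) = 1.848 N/mm; parallel with C: k_eq = 1.848+2.2839 = 4.1319 N/mm
δ = F/k_eq = 62.9/4.1319 = 15.223 mm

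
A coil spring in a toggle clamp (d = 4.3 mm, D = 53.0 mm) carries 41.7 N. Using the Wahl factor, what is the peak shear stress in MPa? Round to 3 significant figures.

Spring index C = D/d = 53.0/4.3 = 12.3256
K_W = (4C−1)/(4C−4) + 0.615/C = 48.302/45.302 + 0.0499 = 1.1161
τ₀ = 8FD/(πd³) = 8·41.7·53.0/(π·4.3³) = 17680.8/249.78 = 70.786 MPa
τ_max = K·τ₀ = 1.1161 × 70.786 = 79.005 MPa

79.0 MPa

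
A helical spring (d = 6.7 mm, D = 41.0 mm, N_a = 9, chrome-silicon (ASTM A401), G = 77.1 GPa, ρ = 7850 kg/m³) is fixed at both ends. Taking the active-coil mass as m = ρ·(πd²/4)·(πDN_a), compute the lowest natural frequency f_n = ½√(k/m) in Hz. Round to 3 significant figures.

k = Gd⁴/(8D³N_a) = (77.1×10³)(6.7⁴)/(8·41.0³·9) = 31.309 N/mm = 31309 N/m
Wire length L = πDN_a = π·41.0·9 = 1159.2 mm
m = ρ·(πd²/4)·L = 7850 × 35.257×10⁻⁶ m² × 1.1592 m = 0.32084 kg
f_n = ½√(k/m) = 0.5·√(31309/0.32084) = 0.5·√(97585) = 156.19 Hz

156 Hz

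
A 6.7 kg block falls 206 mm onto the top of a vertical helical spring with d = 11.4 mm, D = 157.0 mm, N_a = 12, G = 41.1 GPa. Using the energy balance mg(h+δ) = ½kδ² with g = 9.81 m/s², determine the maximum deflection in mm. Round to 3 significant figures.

k = Gd⁴/(8D³N_a) = (41.1×10³)(11.4⁴)/(8·157.0³·12) = 1.8685 N/mm
W = mg = 6.7 × 9.81 = 65.727 N
½kδ² − Wδ − Wh = 0 → δ = (W + √(W² + 2kWh))/k
δ = (65.727 + √(4320 + 50597.8))/1.8685 = (65.727 + 234.35)/1.8685 = 160.6 mm

161 mm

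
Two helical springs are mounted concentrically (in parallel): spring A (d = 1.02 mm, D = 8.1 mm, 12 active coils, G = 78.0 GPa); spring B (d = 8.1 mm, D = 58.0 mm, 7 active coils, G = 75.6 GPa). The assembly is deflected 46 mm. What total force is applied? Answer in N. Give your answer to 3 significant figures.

1450 N

k_A = Gd⁴/(8D³N_a) = (78.0×10³)(1.02⁴)/(8·8.1³·12) = 1.6549 N/mm
k_B = Gd⁴/(8D³N_a) = (75.6×10³)(8.1⁴)/(8·58.0³·7) = 29.784 N/mm
Parallel: k_eq = 1.6549 + 29.784 = 31.439 N/mm
F = k_eq·δ = 31.439·46 = 1446.2 N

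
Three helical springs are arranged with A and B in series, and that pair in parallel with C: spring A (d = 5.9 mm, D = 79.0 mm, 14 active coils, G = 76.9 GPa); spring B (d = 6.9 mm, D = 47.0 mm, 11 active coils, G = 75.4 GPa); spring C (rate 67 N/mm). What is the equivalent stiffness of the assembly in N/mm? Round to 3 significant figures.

k_A = Gd⁴/(8D³N_a) = (76.9×10³)(5.9⁴)/(8·79.0³·14) = 1.6875 N/mm
k_B = Gd⁴/(8D³N_a) = (75.4×10³)(6.9⁴)/(8·47.0³·11) = 18.706 N/mm
Springs A,B series: k_AB = 1/(1/1.6875+1/18.706) = 1.5478 N/mm; parallel with C: k_eq = 1.5478+67 = 68.548 N/mm

68.5 N/mm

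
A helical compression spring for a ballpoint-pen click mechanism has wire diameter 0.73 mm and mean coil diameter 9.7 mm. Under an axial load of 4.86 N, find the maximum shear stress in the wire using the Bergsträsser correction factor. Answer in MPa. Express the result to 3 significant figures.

339 MPa

Spring index C = D/d = 9.7/0.73 = 13.2877
K_B = (4C+2)/(4C−3) = 55.151/50.151 = 1.0997
τ₀ = 8FD/(πd³) = 8·4.86·9.7/(π·0.73³) = 377.136/1.2221 = 308.59 MPa
τ_max = K·τ₀ = 1.0997 × 308.59 = 339.35 MPa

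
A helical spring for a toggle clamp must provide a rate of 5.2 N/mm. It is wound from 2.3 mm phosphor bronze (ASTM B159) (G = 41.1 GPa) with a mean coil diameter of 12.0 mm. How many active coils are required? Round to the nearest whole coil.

N_a = Gd⁴/(8D³k) = (41.1×10³ × 2.3⁴)/(8 × 12.0³ × 5.2)
    = 1.15015e+06 / 71884.8 = 16 → 16 coils

16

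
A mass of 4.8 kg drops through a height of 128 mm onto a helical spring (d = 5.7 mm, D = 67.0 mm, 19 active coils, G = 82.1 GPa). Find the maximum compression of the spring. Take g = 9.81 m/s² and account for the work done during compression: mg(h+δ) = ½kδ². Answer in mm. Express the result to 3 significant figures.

108 mm

k = Gd⁴/(8D³N_a) = (82.1×10³)(5.7⁴)/(8·67.0³·19) = 1.8957 N/mm
W = mg = 4.8 × 9.81 = 47.088 N
½kδ² − Wδ − Wh = 0 → δ = (W + √(W² + 2kWh))/k
δ = (47.088 + √(2217.3 + 22852))/1.8957 = (47.088 + 158.33)/1.8957 = 108.36 mm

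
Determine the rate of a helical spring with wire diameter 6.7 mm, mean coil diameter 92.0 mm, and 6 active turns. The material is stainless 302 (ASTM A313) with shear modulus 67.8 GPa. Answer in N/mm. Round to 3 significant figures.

k = Gd⁴/(8D³N_a) = (67.8×10³ × 6.7⁴) / (8 × 92.0³ × 6)
  = 1.36625e+08 / 3.7377e+07 = 3.6553 N/mm

3.66 N/mm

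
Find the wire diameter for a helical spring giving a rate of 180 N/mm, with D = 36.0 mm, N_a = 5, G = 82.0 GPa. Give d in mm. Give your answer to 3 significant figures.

8.00 mm

d = (8D³N_a·k / G)^(1/4) = (8·36.0³·5·180 / (82.0×10³))^0.25
  = (4096.6)^0.25 = 8.0003 mm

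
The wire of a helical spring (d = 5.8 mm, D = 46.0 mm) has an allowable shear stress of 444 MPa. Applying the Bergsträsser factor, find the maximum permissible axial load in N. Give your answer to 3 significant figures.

C = D/d = 46.0/5.8 = 7.9310
K_B = (4C+2)/(4C−3) = 33.724/28.724 = 1.1741
τ_max = K·8FD/(πd³) → F_max = τ_allow·πd³/(8DK)
F_max = 444·π·5.8³/(8·46.0·1.1741) = 2.7216e+05/432.06 = 629.91 N

630 N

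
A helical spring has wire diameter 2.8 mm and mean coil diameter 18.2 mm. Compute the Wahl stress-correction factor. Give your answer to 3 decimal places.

1.231

C = D/d = 18.2/2.8 = 6.5000
K_W = (4C−1)/(4C−4) + 0.615/C = 25.000/22.000 + 0.0946 = 1.2310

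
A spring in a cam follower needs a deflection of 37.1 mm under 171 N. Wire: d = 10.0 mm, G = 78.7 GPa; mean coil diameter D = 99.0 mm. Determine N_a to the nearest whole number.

Required rate k = F/δ = 171/37.1 = 4.6092 N/mm
N_a = Gd⁴/(8D³k) = (78.7×10³ × 10.0⁴)/(8 × 99.0³ × 4.6092)
    = 7.87e+08 / 3.57781e+07 = 22 → 22 coils

22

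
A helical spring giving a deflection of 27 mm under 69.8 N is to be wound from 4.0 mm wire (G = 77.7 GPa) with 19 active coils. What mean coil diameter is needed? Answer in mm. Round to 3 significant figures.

37.0 mm

Required rate k = F/δ = 69.8/27 = 2.5852 N/mm
D = (Gd⁴/(8N_a·k))^(1/3) = (77.7×10³·4.0⁴/(8·19·2.5852))^(1/3)
  = (50620.4)^(1/3) = 36.9921 mm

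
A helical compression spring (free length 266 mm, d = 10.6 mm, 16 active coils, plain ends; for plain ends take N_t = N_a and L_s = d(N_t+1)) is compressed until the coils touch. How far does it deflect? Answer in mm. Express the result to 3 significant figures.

85.8 mm

N_t = 16; L_s = 10.6·17 = 180.2 mm
δ_solid = L₀ − L_s = 266 − 180.2 = 85.8 mm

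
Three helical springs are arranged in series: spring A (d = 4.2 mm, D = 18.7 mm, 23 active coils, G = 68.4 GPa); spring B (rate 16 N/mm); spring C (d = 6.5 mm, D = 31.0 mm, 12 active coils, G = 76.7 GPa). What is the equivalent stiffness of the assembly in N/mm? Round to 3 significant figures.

k_A = Gd⁴/(8D³N_a) = (68.4×10³)(4.2⁴)/(8·18.7³·23) = 17.689 N/mm
k_C = Gd⁴/(8D³N_a) = (76.7×10³)(6.5⁴)/(8·31.0³·12) = 47.873 N/mm
Series: 1/k_eq = 1/17.689 + 1/16 + 1/47.873 = 0.13992; k_eq = 7.1469 N/mm

7.15 N/mm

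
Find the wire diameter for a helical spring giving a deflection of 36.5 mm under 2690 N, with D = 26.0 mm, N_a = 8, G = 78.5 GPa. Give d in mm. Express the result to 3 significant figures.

Required rate k = F/δ = 2690/36.5 = 73.699 N/mm
d = (8D³N_a·k / G)^(1/4) = (8·26.0³·8·73.699 / (78.5×10³))^0.25
  = (1056.1)^0.25 = 5.7006 mm

5.70 mm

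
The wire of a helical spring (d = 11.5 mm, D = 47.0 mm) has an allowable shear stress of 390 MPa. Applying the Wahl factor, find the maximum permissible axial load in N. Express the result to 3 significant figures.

3560 N

C = D/d = 47.0/11.5 = 4.0870
K_W = (4C−1)/(4C−4) + 0.615/C = 15.348/12.348 + 0.1505 = 1.3934
τ_max = K·8FD/(πd³) → F_max = τ_allow·πd³/(8DK)
F_max = 390·π·11.5³/(8·47.0·1.3934) = 1.8634e+06/523.93 = 3556.6 N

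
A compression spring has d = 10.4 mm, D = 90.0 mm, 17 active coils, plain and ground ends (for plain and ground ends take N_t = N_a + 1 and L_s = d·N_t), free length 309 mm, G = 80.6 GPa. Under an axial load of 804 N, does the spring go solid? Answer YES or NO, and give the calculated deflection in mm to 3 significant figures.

k = Gd⁴/(8D³N_a) = (80.6×10³)(10.4⁴)/(8·90.0³·17) = 9.5105 N/mm
N_t = 18; L_s = 10.4·18 = 187.2 mm; δ_solid = L₀ − L_s = 309 − 187.2 = 121.8 mm
δ = F/k = 804/9.5105 = 84.538 mm
δ < δ_solid → spring does not go solid

NO, δ = 84.5 mm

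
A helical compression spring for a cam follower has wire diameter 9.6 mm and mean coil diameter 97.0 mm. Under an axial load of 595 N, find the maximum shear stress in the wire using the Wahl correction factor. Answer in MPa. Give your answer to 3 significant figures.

190 MPa

Spring index C = D/d = 97.0/9.6 = 10.1042
K_W = (4C−1)/(4C−4) + 0.615/C = 39.417/36.417 + 0.0609 = 1.1432
τ₀ = 8FD/(πd³) = 8·595·97.0/(π·9.6³) = 461720/2779.5 = 166.12 MPa
τ_max = K·τ₀ = 1.1432 × 166.12 = 189.91 MPa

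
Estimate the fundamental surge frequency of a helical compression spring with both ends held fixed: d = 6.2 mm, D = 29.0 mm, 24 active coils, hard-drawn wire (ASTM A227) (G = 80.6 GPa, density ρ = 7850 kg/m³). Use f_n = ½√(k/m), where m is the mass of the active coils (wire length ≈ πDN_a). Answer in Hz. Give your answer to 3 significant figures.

k = Gd⁴/(8D³N_a) = (80.6×10³)(6.2⁴)/(8·29.0³·24) = 25.434 N/mm = 25434 N/m
Wire length L = πDN_a = π·29.0·24 = 2186.5 mm
m = ρ·(πd²/4)·L = 7850 × 30.191×10⁻⁶ m² × 2.1865 m = 0.51821 kg
f_n = ½√(k/m) = 0.5·√(25434/0.51821) = 0.5·√(49080) = 110.77 Hz

111 Hz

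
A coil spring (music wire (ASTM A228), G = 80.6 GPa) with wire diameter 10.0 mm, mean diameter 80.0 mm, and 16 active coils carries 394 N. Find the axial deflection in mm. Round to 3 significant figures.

k = Gd⁴/(8D³N_a) = (80.6×10³)(10.0⁴)/(8·80.0³·16) = 12.299 N/mm
δ = F/k = 394 / 12.299 = 32.036 mm

32.0 mm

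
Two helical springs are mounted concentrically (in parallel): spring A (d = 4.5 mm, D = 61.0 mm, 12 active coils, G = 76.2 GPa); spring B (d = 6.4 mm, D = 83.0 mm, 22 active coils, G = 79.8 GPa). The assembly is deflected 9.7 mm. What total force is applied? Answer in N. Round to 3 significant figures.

26.8 N

k_A = Gd⁴/(8D³N_a) = (76.2×10³)(4.5⁴)/(8·61.0³·12) = 1.434 N/mm
k_B = Gd⁴/(8D³N_a) = (79.8×10³)(6.4⁴)/(8·83.0³·22) = 1.3304 N/mm
Parallel: k_eq = 1.434 + 1.3304 = 2.7644 N/mm
F = k_eq·δ = 2.7644·9.7 = 26.814 N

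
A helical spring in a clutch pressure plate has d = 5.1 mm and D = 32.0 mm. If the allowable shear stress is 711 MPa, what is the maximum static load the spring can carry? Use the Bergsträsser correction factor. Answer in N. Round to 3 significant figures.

944 N

C = D/d = 32.0/5.1 = 6.2745
K_B = (4C+2)/(4C−3) = 27.098/22.098 = 1.2263
τ_max = K·8FD/(πd³) → F_max = τ_allow·πd³/(8DK)
F_max = 711·π·5.1³/(8·32.0·1.2263) = 2.963e+05/313.92 = 943.86 N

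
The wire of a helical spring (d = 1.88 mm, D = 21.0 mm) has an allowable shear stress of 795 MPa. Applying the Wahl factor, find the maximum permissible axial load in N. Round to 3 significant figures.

C = D/d = 21.0/1.88 = 11.1702
K_W = (4C−1)/(4C−4) + 0.615/C = 43.681/40.681 + 0.0551 = 1.1288
τ_max = K·8FD/(πd³) → F_max = τ_allow·πd³/(8DK)
F_max = 795·π·1.88³/(8·21.0·1.1288) = 16596/189.64 = 87.511 N

87.5 N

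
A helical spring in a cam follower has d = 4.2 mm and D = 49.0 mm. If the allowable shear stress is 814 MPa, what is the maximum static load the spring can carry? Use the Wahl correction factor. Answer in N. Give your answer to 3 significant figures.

C = D/d = 49.0/4.2 = 11.6667
K_W = (4C−1)/(4C−4) + 0.615/C = 45.667/42.667 + 0.0527 = 1.1230
τ_max = K·8FD/(πd³) → F_max = τ_allow·πd³/(8DK)
F_max = 814·π·4.2³/(8·49.0·1.1230) = 1.8946e+05/440.23 = 430.37 N

430 N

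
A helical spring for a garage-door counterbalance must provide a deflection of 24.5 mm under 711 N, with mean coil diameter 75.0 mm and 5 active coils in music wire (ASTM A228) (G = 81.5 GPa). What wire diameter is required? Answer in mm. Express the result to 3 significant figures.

8.80 mm

Required rate k = F/δ = 711/24.5 = 29.02 N/mm
d = (8D³N_a·k / G)^(1/4) = (8·75.0³·5·29.02 / (81.5×10³))^0.25
  = (6008.8)^0.25 = 8.8044 mm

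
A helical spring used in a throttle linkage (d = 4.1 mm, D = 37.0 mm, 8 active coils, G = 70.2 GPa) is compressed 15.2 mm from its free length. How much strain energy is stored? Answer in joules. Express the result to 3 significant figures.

k = Gd⁴/(8D³N_a) = (70.2×10³)(4.1⁴)/(8·37.0³·8) = 6.1191 N/mm
U = ½kδ² = 0.5 × 6.1191 × 15.2² = 706.88 N·mm = 0.70688 J

0.707 J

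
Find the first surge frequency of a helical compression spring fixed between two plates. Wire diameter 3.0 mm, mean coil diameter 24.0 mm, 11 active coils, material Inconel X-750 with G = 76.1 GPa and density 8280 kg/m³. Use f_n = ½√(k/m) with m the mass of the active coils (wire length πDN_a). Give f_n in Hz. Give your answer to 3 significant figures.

162 Hz

k = Gd⁴/(8D³N_a) = (76.1×10³)(3.0⁴)/(8·24.0³·11) = 5.067 N/mm = 5067 N/m
Wire length L = πDN_a = π·24.0·11 = 829.38 mm
m = ρ·(πd²/4)·L = 8280 × 7.0686×10⁻⁶ m² × 0.82938 m = 0.048542 kg
f_n = ½√(k/m) = 0.5·√(5067/0.048542) = 0.5·√(1.0438e+05) = 161.54 Hz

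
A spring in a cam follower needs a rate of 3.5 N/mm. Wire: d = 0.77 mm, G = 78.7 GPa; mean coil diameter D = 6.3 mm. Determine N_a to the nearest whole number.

4

N_a = Gd⁴/(8D³k) = (78.7×10³ × 0.77⁴)/(8 × 6.3³ × 3.5)
    = 27665.4 / 7001.32 = 3.951 → 4 coils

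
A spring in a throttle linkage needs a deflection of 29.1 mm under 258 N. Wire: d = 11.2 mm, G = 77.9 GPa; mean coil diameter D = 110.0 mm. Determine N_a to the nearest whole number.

Required rate k = F/δ = 258/29.1 = 8.866 N/mm
N_a = Gd⁴/(8D³k) = (77.9×10³ × 11.2⁴)/(8 × 110.0³ × 8.866)
    = 1.22577e+09 / 9.44049e+07 = 12.98 → 13 coils

13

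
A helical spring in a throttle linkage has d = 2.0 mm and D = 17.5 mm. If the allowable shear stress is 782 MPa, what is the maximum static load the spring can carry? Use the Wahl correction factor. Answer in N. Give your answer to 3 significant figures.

120 N

C = D/d = 17.5/2.0 = 8.7500
K_W = (4C−1)/(4C−4) + 0.615/C = 34.000/31.000 + 0.0703 = 1.1671
τ_max = K·8FD/(πd³) → F_max = τ_allow·πd³/(8DK)
F_max = 782·π·2.0³/(8·17.5·1.1671) = 19654/163.39 = 120.29 N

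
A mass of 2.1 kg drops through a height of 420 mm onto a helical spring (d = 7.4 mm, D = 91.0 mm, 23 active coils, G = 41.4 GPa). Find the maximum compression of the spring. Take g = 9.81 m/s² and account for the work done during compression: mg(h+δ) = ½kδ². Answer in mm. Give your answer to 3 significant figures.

k = Gd⁴/(8D³N_a) = (41.4×10³)(7.4⁴)/(8·91.0³·23) = 0.89533 N/mm
W = mg = 2.1 × 9.81 = 20.601 N
½kδ² − Wδ − Wh = 0 → δ = (W + √(W² + 2kWh))/k
δ = (20.601 + √(424.4 + 15493.6))/0.89533 = (20.601 + 126.17)/0.89533 = 163.92 mm

164 mm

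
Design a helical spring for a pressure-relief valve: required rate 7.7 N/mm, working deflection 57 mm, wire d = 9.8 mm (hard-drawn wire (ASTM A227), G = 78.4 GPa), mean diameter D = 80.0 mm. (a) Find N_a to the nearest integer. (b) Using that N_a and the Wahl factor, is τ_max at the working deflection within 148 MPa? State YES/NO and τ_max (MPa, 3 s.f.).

(a) 23 coils; (b) YES, τ_max = 112 MPa

N_a = Gd⁴/(8D³k) = (78.4×10³)(9.8⁴)/(8·80.0³·7.7) = 22.93 → N_a = 23
Actual rate k = Gd⁴/(8D³·23) = 7.676 N/mm
Working load F = kδ = 7.676·57 = 437.53 N
C = 80.0/9.8 = 8.1633; K_W = (4C−1)/(4C−4)+0.615/C = 1.1800
τ_max = K_W·8FD/(πd³) = 1.1800·94.702 = 111.75 MPa
τ_max ≤ 148 MPa → acceptable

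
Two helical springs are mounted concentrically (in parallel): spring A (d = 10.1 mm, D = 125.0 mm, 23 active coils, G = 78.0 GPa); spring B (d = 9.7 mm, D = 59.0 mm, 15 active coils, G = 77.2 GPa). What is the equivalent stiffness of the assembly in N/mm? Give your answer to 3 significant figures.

k_A = Gd⁴/(8D³N_a) = (78.0×10³)(10.1⁴)/(8·125.0³·23) = 2.2586 N/mm
k_B = Gd⁴/(8D³N_a) = (77.2×10³)(9.7⁴)/(8·59.0³·15) = 27.731 N/mm
Parallel: k_eq = 2.2586 + 27.731 = 29.99 N/mm

30.0 N/mm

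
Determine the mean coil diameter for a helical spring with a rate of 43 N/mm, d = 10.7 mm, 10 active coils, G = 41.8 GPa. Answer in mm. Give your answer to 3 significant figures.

54.2 mm

D = (Gd⁴/(8N_a·k))^(1/3) = (41.8×10³·10.7⁴/(8·10·43))^(1/3)
  = (159277)^(1/3) = 54.2065 mm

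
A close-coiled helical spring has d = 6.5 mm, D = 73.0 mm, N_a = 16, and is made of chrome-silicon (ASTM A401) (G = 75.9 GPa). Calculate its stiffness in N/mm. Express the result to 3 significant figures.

k = Gd⁴/(8D³N_a) = (75.9×10³ × 6.5⁴) / (8 × 73.0³ × 16)
  = 1.35486e+08 / 4.97942e+07 = 2.7209 N/mm

2.72 N/mm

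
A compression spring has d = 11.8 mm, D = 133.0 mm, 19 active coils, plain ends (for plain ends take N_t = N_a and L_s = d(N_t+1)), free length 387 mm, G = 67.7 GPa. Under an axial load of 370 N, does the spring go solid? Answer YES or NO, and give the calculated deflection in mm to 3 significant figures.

NO, δ = 101 mm

k = Gd⁴/(8D³N_a) = (67.7×10³)(11.8⁴)/(8·133.0³·19) = 3.6704 N/mm
N_t = 19; L_s = 11.8·20 = 236 mm; δ_solid = L₀ − L_s = 387 − 236 = 151 mm
δ = F/k = 370/3.6704 = 100.81 mm
δ < δ_solid → spring does not go solid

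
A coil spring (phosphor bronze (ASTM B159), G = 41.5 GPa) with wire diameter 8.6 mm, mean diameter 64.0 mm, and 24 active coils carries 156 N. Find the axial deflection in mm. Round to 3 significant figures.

34.6 mm

k = Gd⁴/(8D³N_a) = (41.5×10³)(8.6⁴)/(8·64.0³·24) = 4.5103 N/mm
δ = F/k = 156 / 4.5103 = 34.588 mm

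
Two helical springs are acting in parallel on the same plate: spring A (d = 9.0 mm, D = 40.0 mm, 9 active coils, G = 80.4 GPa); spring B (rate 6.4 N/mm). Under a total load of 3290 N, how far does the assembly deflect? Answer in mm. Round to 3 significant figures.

k_A = Gd⁴/(8D³N_a) = (80.4×10³)(9.0⁴)/(8·40.0³·9) = 114.48 N/mm
Parallel: k_eq = 114.48 + 6.4 = 120.88 N/mm
δ = F/k_eq = 3290/120.88 = 27.218 mm

27.2 mm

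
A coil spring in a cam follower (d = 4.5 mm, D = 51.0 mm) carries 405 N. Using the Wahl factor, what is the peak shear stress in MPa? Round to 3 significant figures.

Spring index C = D/d = 51.0/4.5 = 11.3333
K_W = (4C−1)/(4C−4) + 0.615/C = 44.333/41.333 + 0.0543 = 1.1268
τ₀ = 8FD/(πd³) = 8·405·51.0/(π·4.5³) = 165240/286.28 = 577.2 MPa
τ_max = K·τ₀ = 1.1268 × 577.2 = 650.42 MPa

650 MPa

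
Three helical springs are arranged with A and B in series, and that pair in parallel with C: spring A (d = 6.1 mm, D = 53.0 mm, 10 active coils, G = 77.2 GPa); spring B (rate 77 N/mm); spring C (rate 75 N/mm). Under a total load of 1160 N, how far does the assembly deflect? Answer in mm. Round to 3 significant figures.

14.0 mm

k_A = Gd⁴/(8D³N_a) = (77.2×10³)(6.1⁴)/(8·53.0³·10) = 8.9747 N/mm
Springs A,B series: k_AB = 1/(1/8.9747+1/77) = 8.0378 N/mm; parallel with C: k_eq = 8.0378+75 = 83.038 N/mm
δ = F/k_eq = 1160/83.038 = 13.97 mm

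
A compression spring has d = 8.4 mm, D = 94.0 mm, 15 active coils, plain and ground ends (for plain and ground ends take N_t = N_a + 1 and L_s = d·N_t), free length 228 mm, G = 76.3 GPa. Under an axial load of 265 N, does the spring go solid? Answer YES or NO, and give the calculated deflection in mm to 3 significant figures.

k = Gd⁴/(8D³N_a) = (76.3×10³)(8.4⁴)/(8·94.0³·15) = 3.8113 N/mm
N_t = 16; L_s = 8.4·16 = 134.4 mm; δ_solid = L₀ − L_s = 228 − 134.4 = 93.6 mm
δ = F/k = 265/3.8113 = 69.529 mm
δ < δ_solid → spring does not go solid

NO, δ = 69.5 mm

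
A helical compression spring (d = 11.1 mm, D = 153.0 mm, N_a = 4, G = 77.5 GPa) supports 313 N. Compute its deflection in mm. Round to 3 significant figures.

k = Gd⁴/(8D³N_a) = (77.5×10³)(11.1⁴)/(8·153.0³·4) = 10.265 N/mm
δ = F/k = 313 / 10.265 = 30.491 mm

30.5 mm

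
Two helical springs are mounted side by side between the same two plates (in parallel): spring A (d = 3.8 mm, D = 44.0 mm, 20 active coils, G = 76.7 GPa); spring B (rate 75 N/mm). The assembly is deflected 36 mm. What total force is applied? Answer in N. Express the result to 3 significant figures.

2740 N

k_A = Gd⁴/(8D³N_a) = (76.7×10³)(3.8⁴)/(8·44.0³·20) = 1.1734 N/mm
Parallel: k_eq = 1.1734 + 75 = 76.173 N/mm
F = k_eq·δ = 76.173·36 = 2742.2 N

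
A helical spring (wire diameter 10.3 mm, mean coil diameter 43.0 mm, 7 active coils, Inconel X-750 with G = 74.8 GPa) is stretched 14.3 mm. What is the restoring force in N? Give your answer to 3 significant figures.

k = Gd⁴/(8D³N_a) = (74.8×10³)(10.3⁴)/(8·43.0³·7) = 189.09 N/mm
F = k·δ = 189.09 × 14.3 = 2703.9 N

2700 N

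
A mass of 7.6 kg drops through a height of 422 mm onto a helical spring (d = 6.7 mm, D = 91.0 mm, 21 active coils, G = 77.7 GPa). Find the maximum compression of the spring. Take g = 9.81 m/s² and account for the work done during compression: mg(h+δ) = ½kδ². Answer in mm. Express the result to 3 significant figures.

k = Gd⁴/(8D³N_a) = (77.7×10³)(6.7⁴)/(8·91.0³·21) = 1.2368 N/mm
W = mg = 7.6 × 9.81 = 74.556 N
½kδ² − Wδ − Wh = 0 → δ = (W + √(W² + 2kWh))/k
δ = (74.556 + √(5558.6 + 77823.7))/1.2368 = (74.556 + 288.76)/1.2368 = 293.76 mm

294 mm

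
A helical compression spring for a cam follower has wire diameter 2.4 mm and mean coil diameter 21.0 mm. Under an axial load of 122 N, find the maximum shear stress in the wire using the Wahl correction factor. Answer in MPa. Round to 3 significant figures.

Spring index C = D/d = 21.0/2.4 = 8.7500
K_W = (4C−1)/(4C−4) + 0.615/C = 34.000/31.000 + 0.0703 = 1.1671
τ₀ = 8FD/(πd³) = 8·122·21.0/(π·2.4³) = 20496/43.429 = 471.94 MPa
τ_max = K·τ₀ = 1.1671 × 471.94 = 550.78 MPa

551 MPa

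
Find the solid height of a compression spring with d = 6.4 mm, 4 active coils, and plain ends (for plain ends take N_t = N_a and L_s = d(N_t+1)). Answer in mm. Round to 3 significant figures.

plain ends: N_t = N_a = 4
L_s = d·(N_t+1) = 6.4 × 5 = 32 mm

32.0 mm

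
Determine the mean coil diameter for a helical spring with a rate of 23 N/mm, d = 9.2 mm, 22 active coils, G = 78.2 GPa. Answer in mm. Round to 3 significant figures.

51.7 mm

D = (Gd⁴/(8N_a·k))^(1/3) = (78.2×10³·9.2⁴/(8·22·23))^(1/3)
  = (138394)^(1/3) = 51.7256 mm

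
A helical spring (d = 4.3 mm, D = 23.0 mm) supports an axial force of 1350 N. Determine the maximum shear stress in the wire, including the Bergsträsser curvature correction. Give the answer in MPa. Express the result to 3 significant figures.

Spring index C = D/d = 23.0/4.3 = 5.3488
K_B = (4C+2)/(4C−3) = 23.395/18.395 = 1.2718
τ₀ = 8FD/(πd³) = 8·1350·23.0/(π·4.3³) = 248400/249.78 = 994.48 MPa
τ_max = K·τ₀ = 1.2718 × 994.48 = 1264.8 MPa

1260 MPa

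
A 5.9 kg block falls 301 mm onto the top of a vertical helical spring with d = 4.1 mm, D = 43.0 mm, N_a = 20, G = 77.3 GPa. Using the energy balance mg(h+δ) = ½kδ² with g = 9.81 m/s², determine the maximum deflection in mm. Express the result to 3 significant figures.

180 mm

k = Gd⁴/(8D³N_a) = (77.3×10³)(4.1⁴)/(8·43.0³·20) = 1.7171 N/mm
W = mg = 5.9 × 9.81 = 57.879 N
½kδ² − Wδ − Wh = 0 → δ = (W + √(W² + 2kWh))/k
δ = (57.879 + √(3350 + 59828.4))/1.7171 = (57.879 + 251.35)/1.7171 = 180.09 mm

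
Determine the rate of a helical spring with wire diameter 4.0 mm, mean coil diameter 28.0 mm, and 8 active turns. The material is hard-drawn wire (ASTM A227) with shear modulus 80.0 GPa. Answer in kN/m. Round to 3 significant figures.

k = Gd⁴/(8D³N_a) = (80.0×10³ × 4.0⁴) / (8 × 28.0³ × 8)
  = 2.048e+07 / 1.40493e+06 = 14.577 N/mm

14.6 kN/m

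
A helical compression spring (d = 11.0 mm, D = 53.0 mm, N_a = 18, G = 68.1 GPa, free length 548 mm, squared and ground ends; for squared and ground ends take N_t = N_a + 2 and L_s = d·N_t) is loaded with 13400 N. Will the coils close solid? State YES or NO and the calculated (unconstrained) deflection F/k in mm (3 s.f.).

NO, δ = 288 mm

k = Gd⁴/(8D³N_a) = (68.1×10³)(11.0⁴)/(8·53.0³·18) = 46.508 N/mm
N_t = 20; L_s = 11.0·20 = 220 mm; δ_solid = L₀ − L_s = 548 − 220 = 328 mm
δ = F/k = 13400/46.508 = 288.12 mm
δ < δ_solid → spring does not go solid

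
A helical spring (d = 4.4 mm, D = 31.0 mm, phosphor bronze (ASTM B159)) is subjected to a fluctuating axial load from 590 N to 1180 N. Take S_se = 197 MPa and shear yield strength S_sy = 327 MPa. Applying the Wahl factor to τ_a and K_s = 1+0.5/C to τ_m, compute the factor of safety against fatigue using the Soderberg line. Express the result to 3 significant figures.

C = D/d = 31.0/4.4 = 7.0455; K_W = (4C−1)/(4C−4)+0.615/C = 1.2114; K_s = 1+0.5/C = 1.0710
F_a = (F_max−F_min)/2 = 295 N; F_m = (F_max+F_min)/2 = 885 N
τ_a = K_W·8F_aD/(πd³) = 1.2114 × 273.38 = 331.16 MPa
τ_m = K_s·8F_mD/(πd³) = 1.0710 × 820.14 = 878.34 MPa
Soderberg: 1/n_f = τ_a/S_se + τ_m/S_sy = 331.16/197 + 878.34/327 = 1.68101 + 2.68606 = 4.3671
n_f = 1/4.3671 = 0.229

0.229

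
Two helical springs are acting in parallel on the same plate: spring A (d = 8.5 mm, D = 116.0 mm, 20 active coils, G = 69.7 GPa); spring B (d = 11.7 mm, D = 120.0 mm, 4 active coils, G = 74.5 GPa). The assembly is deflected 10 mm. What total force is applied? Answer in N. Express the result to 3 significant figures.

k_A = Gd⁴/(8D³N_a) = (69.7×10³)(8.5⁴)/(8·116.0³·20) = 1.4568 N/mm
k_B = Gd⁴/(8D³N_a) = (74.5×10³)(11.7⁴)/(8·120.0³·4) = 25.247 N/mm
Parallel: k_eq = 1.4568 + 25.247 = 26.704 N/mm
F = k_eq·δ = 26.704·10 = 267.04 N

267 N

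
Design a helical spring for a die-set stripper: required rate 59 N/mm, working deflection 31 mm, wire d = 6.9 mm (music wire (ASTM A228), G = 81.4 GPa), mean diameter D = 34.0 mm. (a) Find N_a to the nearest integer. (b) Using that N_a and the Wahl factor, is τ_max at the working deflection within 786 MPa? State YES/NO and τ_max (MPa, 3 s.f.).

N_a = Gd⁴/(8D³k) = (81.4×10³)(6.9⁴)/(8·34.0³·59) = 9.946 → N_a = 10
Actual rate k = Gd⁴/(8D³·10) = 58.681 N/mm
Working load F = kδ = 58.681·31 = 1819.1 N
C = 34.0/6.9 = 4.9275; K_W = (4C−1)/(4C−4)+0.615/C = 1.3158
τ_max = K_W·8FD/(πd³) = 1.3158·479.43 = 630.82 MPa
τ_max ≤ 786 MPa → acceptable

(a) 10 coils; (b) YES, τ_max = 631 MPa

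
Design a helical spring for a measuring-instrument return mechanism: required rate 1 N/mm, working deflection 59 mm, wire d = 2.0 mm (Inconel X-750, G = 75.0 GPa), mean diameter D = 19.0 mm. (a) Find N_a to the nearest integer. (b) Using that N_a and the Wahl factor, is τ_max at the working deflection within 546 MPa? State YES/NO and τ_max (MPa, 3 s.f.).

N_a = Gd⁴/(8D³k) = (75.0×10³)(2.0⁴)/(8·19.0³·1) = 21.87 → N_a = 22
Actual rate k = Gd⁴/(8D³·22) = 0.99405 N/mm
Working load F = kδ = 0.99405·59 = 58.649 N
C = 19.0/2.0 = 9.5000; K_W = (4C−1)/(4C−4)+0.615/C = 1.1530
τ_max = K_W·8FD/(πd³) = 1.1530·354.7 = 408.96 MPa
τ_max ≤ 546 MPa → acceptable

(a) 22 coils; (b) YES, τ_max = 409 MPa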